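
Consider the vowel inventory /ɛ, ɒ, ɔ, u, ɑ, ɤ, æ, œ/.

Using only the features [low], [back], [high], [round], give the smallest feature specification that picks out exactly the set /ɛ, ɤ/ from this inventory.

/ɛ, ɤ/ are all [−low], [−round], and no other segment in the inventory matches both values. Dropping any one of them over-generates: [−round] alone would also admit /ɑ, æ/; [−low] alone would also admit /ɔ, u, œ/. No other single listed feature picks out exactly this set either, so fewer than two features will not do.

[−low, −round]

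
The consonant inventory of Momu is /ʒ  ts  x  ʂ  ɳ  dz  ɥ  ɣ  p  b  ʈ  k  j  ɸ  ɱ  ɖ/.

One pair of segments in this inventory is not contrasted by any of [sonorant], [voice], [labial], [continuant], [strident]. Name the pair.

k, ʈ

/k/ (voiceless velar stop) and /ʈ/ (voiceless retroflex stop) are both [−sonorant], [−voice], [−labial], [−continuant], [−strident], so none of the listed features separates them. (They do differ in [coronal] and [dorsal], which are not among the given features.) Every other pair in the inventory differs on at least one listed feature.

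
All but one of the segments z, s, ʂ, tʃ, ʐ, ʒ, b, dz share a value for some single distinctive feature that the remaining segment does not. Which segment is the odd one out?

b

The remaining segments after removing /b/ share [+strident]; /b/ (voiced bilabial stop) is [−strident]. For every other candidate removal, the leftover set fails to share any single feature value that the removed segment lacks.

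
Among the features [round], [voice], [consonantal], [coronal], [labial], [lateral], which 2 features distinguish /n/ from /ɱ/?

[labial], [coronal]

/n/ (alveolar nasal) and /ɱ/ (labiodental nasal) agree on [−round], [+voice], [+consonantal], [−lateral]. They differ on [labial] (/n/ [−], /ɱ/ [+]), [coronal] (/n/ [+], /ɱ/ [−]).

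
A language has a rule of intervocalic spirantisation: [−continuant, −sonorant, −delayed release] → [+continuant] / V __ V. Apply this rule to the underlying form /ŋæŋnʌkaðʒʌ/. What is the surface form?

Only /k/ occurs between two vowels (/ʌ/ __ /a/) and matches the structural description. It is a voiceless velar stop, so [−continuant, −sonorant, −delayed release] holds; changing it to [+continuant] with all other features held fixed yields /x/ (voiceless velar fricative). No other segment meets both the structural description and the environment, so the output is [ŋæŋnʌxaðʒʌ].

[ŋæŋnʌxaðʒʌ]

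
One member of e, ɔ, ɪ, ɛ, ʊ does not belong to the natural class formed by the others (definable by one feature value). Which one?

[tense] groups all but one: /ɛ, ɪ, ʊ, ɔ/ share [−tense] while /e/ (mid front unrounded tense vowel) alone is [+tense]. Removing any other segment would not leave a single-feature class that excludes it.

e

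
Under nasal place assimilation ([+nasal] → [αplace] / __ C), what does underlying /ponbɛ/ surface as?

/n/ sits before the [+labial] consonant /b/, so it takes on [+labial] and surfaces as /m/. The rest of the form is unaffected: [pombɛ].

[pombɛ]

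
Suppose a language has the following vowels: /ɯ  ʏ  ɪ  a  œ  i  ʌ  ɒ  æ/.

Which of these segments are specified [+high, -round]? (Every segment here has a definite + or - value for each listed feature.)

ɯ, ɪ, i

Checking each segment against [+high], [-round]: /ɯ/ (high back unrounded vowel), /ɪ/ (high front unrounded lax vowel), /i/ (high front unrounded tense vowel) satisfy every feature; every other segment in the inventory fails at least one.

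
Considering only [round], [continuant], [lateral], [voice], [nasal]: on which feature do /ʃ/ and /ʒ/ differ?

[voice]

The two segments share [−round], [+continuant], [−lateral], [−nasal]. The only feature from the list on which they differ: /ʃ/ is [−voice] while /ʒ/ is [+voice].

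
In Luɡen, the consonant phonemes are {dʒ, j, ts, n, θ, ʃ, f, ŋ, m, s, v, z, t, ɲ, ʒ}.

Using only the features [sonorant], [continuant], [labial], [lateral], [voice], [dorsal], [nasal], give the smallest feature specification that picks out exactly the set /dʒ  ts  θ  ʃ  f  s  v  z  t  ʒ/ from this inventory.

/dʒ, ts, θ, ʃ, f, s, v, z, t, ʒ/ are exactly the [−sonorant] segments in the inventory, so a single feature suffices.

[−sonorant]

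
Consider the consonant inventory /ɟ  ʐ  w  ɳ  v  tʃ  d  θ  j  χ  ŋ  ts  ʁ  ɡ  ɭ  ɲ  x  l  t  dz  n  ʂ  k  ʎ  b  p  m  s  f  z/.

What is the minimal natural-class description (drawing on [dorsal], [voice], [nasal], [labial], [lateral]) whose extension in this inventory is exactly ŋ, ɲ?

The class [+nasal], [+dorsal] has exactly /ŋ, ɲ/ as its extension in this inventory. No smaller conjunction from the listed features achieves this: [+dorsal] alone would also admit /ɟ, w, j, χ, …/; [+nasal] alone would also admit /ɳ, n, m/; and checking the remaining single features turns up none with this extension.

[+nasal, +dorsal]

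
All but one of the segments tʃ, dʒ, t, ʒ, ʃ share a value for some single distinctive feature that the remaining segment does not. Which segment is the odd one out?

The remaining segments after removing /t/ share [−anterior]; /t/ (voiceless alveolar stop) is [+anterior]. For every other candidate removal, the leftover set fails to share any single feature value that the removed segment lacks.

t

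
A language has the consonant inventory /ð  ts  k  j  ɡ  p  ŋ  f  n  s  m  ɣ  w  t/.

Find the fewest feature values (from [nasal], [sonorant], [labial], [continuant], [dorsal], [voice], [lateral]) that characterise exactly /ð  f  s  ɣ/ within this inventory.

[−sonorant, +continuant]

The class [−sonorant], [+continuant] has exactly /ð, f, s, ɣ/ as its extension in this inventory. No smaller conjunction from the listed features achieves this: [+continuant] alone would also admit /j, w/; [−sonorant] alone would also admit /ts, k, ɡ, p, …/; and checking the remaining single features turns up none with this extension.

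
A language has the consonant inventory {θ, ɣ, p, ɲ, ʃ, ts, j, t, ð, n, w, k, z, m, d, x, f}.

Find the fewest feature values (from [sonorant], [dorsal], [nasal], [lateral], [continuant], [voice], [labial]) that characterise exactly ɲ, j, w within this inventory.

Every target segment is [+sonorant], [+dorsal]; each remaining inventory member fails at least one of these. Each conjunct is needed — [+dorsal] alone would also admit /ɣ, k, x/; [+sonorant] alone would also admit /n, m/ — and no other single listed feature has exactly this extension, so two is the minimum.

[+sonorant, +dorsal]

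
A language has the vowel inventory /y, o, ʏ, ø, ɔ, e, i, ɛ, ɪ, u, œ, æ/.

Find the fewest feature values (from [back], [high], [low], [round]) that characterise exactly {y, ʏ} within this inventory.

[+high, −back, +round]

The class [+high], [−back], [+round] has exactly /y, ʏ/ as its extension in this inventory. No smaller conjunction from the listed features achieves this: [−back, +round] alone would also admit /ø, œ/; [+high, +round] alone would also admit /u/; [+high, −back] alone would also admit /i, ɪ/; and checking the remaining two-feature bundles turns up none with this extension.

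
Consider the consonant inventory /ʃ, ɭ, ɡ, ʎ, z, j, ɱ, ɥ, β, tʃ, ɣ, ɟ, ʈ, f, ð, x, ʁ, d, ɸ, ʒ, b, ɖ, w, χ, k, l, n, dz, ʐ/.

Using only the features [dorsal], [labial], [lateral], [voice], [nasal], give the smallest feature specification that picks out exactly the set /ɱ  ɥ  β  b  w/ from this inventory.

/ɱ, ɥ, β, b, w/ are all [+voice], [+labial], and no other segment in the inventory matches both values. Dropping any one of them over-generates: [+labial] alone would also admit /f, ɸ/; [+voice] alone would also admit /ɭ, ɡ, ʎ, z, …/. No other single listed feature picks out exactly this set either, so fewer than two features will not do.

[+voice, +labial]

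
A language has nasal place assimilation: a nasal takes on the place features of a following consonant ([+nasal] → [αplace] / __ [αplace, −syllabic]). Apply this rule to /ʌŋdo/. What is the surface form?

/ŋ/ sits before the [+coronal] consonant /d/, so it takes on [+coronal] and surfaces as /n/. The rest of the form is unaffected: [ʌndo].

[ʌndo]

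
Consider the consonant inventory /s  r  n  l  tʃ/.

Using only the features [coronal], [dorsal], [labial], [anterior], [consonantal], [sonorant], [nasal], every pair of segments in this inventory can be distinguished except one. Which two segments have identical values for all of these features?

/r/ (alveolar trill) and /l/ (alveolar lateral approximant) are both [+coronal], [-dorsal], [-labial], [+anterior], [+consonantal], [+sonorant], [-nasal], so none of the listed features separates them. (They do differ in [lateral], which is not among the given features.) Every other pair in the inventory differs on at least one listed feature.

r, l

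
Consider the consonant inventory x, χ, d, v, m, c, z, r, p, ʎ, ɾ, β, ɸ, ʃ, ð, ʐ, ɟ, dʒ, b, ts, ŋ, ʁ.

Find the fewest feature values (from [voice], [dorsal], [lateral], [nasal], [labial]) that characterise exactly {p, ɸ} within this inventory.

The class [−voice], [+labial] has exactly /p, ɸ/ as its extension in this inventory. No smaller conjunction from the listed features achieves this: [+labial] alone would also admit /v, m, β, b/; [−voice] alone would also admit /x, χ, c, ʃ, …/; and checking the remaining single features turns up none with this extension.

[−voice, +labial]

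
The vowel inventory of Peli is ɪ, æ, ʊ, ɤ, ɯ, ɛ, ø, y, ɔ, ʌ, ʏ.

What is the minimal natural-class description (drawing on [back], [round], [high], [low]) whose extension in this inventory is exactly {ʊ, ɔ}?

[+back, +round]

/ʊ, ɔ/ are all [+back], [+round], and no other segment in the inventory matches both values. Dropping any one of them over-generates: [+round] alone would also admit /ø, y, ʏ/; [+back] alone would also admit /ɤ, ɯ, ʌ/. No other single listed feature picks out exactly this set either, so fewer than two features will not do.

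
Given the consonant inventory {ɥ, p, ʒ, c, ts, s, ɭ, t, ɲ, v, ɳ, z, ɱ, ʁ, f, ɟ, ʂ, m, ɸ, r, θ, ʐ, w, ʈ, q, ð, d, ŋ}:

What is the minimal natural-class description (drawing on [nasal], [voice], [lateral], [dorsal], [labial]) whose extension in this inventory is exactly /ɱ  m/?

Every target segment is [+nasal], [+labial]; each remaining inventory member fails at least one of these. Each conjunct is needed — [+labial] alone would also admit /ɥ, p, v, f, …/; [+nasal] alone would also admit /ɲ, ɳ, ŋ/ — and no other single listed feature has exactly this extension, so two is the minimum.

[+nasal, +labial]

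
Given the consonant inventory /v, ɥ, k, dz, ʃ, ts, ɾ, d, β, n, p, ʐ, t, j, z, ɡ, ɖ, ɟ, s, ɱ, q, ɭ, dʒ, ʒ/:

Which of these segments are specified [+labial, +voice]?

First, the [+labial] segments are /v, ɥ, β, p, ɱ/.
Within that set, [+voice] leaves /v, ɥ, β, ɱ/.

v, ɥ, β, ɱ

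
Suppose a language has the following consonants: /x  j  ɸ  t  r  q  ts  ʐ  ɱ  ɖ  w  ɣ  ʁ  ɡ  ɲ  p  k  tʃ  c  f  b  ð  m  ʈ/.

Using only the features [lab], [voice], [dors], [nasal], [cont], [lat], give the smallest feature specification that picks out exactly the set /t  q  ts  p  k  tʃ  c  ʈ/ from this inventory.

The class [-voice], [-continuant] has exactly /t, q, ts, p, k, tʃ, c, ʈ/ as its extension in this inventory. No smaller conjunction from the listed features achieves this: [-continuant] alone would also admit /ɱ, ɖ, ɡ, ɲ, …/; [-voice] alone would also admit /x, ɸ, f/; and checking the remaining single features turns up none with this extension.

[-voice, -cont]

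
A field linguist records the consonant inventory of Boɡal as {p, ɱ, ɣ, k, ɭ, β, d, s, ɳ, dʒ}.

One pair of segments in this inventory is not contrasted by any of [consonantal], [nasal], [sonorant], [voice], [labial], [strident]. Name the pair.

ɣ, d

/ɣ/ (voiced velar fricative) and /d/ (voiced alveolar stop) are both [+consonantal], [−nasal], [−sonorant], [+voice], [−labial], [−strident], so none of the listed features separates them. (They do differ in [continuant], [coronal] and [dorsal], which are not among the given features.) Every other pair in the inventory differs on at least one listed feature.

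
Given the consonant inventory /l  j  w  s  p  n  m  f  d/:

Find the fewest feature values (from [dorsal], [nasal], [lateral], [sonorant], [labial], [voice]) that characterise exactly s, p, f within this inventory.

[−voice]

/s, p, f/ are exactly the [−voice] segments in the inventory, so a single feature suffices.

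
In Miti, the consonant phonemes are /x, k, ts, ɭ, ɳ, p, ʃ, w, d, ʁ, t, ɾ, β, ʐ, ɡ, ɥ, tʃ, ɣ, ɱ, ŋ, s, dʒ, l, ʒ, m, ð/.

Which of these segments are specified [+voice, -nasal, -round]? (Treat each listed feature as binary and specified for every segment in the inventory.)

ɭ, d, ʁ, ɾ, β, ʐ, ɡ, ɣ, dʒ, l, ʒ, ð

Eliminate segments failing any feature: /x, k, ts, p, ʃ, t, tʃ, s/ are [-voice]; /ɳ, ɱ, ŋ, m/ are [+nasal]; /w, ɥ/ are [+round]. The remaining /ɭ, d, ʁ, ɾ, β, ʐ, ɡ, ɣ, dʒ, l, ʒ, ð/ satisfy [+voice], [-nasal], [-round].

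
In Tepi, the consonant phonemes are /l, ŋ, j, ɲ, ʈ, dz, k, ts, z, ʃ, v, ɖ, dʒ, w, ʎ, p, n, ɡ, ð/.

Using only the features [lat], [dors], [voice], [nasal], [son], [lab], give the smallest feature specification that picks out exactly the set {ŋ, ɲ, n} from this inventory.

/ŋ, ɲ, n/ are exactly the [+nasal] segments in the inventory, so a single feature suffices.

[+nasal]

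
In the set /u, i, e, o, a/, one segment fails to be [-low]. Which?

Every segment except /a/ is [-low]. /a/ (low unrounded vowel) is [+low], so it is the exception.

a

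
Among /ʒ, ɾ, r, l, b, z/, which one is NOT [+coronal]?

b

Every segment except /b/ is [+coronal]. /b/ (voiced bilabial stop) is [-coronal], so it is the exception.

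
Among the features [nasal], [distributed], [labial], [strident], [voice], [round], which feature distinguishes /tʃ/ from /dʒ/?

/tʃ/ (voiceless postalveolar affricate) and /dʒ/ (voiced postalveolar affricate) agree on [-nasal], [+distributed], [-labial], [+strident], [-round]. They differ on [voice] (/tʃ/ [-], /dʒ/ [+]).

[voice]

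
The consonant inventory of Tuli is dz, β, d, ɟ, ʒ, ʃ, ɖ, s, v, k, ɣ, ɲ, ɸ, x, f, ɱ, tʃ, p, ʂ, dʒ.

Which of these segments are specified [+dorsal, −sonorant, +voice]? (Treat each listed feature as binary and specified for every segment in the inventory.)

Checking each segment against [+dorsal], [−sonorant], [+voice]: /ɟ/ (voiced palatal stop), /ɣ/ (voiced velar fricative) satisfy every feature; every other segment in the inventory fails at least one.

ɟ, ɣ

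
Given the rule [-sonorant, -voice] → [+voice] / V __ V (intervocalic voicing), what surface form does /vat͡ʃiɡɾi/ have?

The only segment in the rule's environment that also matches [-sonorant, -voice] is /t͡ʃ/. Applying [+voice] turns the voiceless postalveolar affricate into /d͡ʒ/ (voiced postalveolar affricate), giving [vad͡ʒiɡɾi].

[vad͡ʒiɡɾi]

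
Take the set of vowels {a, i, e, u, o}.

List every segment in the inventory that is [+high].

The feature [high] marks segments produced with the tongue body raised. In this inventory /i, u/ have that property, so they are [+high]; /a, e, o/ are [-high].

i, u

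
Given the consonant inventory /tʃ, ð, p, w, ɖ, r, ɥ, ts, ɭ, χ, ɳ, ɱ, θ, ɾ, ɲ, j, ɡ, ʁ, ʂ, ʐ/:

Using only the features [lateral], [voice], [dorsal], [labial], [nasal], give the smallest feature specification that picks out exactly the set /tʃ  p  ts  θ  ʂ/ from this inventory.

[−voice, −dorsal]

Every target segment is [−voice], [−dorsal]; each remaining inventory member fails at least one of these. Each conjunct is needed — [−dorsal] alone would also admit /ð, ɖ, r, ɭ, …/; [−voice] alone would also admit /χ/ — and no other single listed feature has exactly this extension, so two is the minimum.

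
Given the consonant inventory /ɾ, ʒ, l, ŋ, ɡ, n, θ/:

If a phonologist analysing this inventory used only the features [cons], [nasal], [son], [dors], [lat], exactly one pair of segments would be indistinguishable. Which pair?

ʒ, θ

On the given features, /ʒ/ and /θ/ have an identical profile: [+consonantal], [-nasal], [-sonorant], [-dorsal], [-lateral]. No other two segments in the inventory coincide on all 5 features. (They do differ in [voice], [strident] and [anterior], which are not among the given features.)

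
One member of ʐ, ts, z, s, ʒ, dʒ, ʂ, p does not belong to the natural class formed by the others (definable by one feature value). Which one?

p

/ʐ, ʂ, ts, ʒ, s, dʒ, z/ are all [+strident], but /p/ (voiceless bilabial stop) is [-strident]. No other single segment can be removed to leave a set sharing one feature value that the removed segment lacks, so /p/ is the odd one out.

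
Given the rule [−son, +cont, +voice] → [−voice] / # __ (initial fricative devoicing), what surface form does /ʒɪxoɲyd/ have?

[ʃɪxoɲyd]

Only the initial segment /ʒ/ is both word-initial and matches the structural description. It is a voiced postalveolar fricative, so [−son, +cont, +voice] holds; changing it to [−voice] with all other features held fixed yields /ʃ/ (voiceless postalveolar fricative). No other segment meets both the structural description and the environment, so the output is [ʃɪxoɲyd].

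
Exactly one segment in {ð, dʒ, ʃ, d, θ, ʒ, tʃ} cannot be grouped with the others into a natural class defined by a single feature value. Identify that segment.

d

The remaining segments after removing /d/ share [+distributed]; /d/ (voiced alveolar stop) is [−distributed]. For every other candidate removal, the leftover set fails to share any single feature value that the removed segment lacks.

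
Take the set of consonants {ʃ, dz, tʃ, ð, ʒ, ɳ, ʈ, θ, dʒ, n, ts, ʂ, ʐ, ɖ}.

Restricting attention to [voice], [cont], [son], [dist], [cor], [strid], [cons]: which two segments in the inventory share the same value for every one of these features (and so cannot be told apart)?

On the given features, /n/ and /ɳ/ have an identical profile: [+voice], [-continuant], [+sonorant], [-distributed], [+coronal], [-strident], [+consonantal]. No other two segments in the inventory coincide on all 7 features. (They do differ in [anterior], which is not among the given features.)

n, ɳ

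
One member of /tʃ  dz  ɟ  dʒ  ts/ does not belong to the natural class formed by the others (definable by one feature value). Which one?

[delayed release] (equivalently [strident], [dorsal]) groups all but one: /dz, tʃ, dʒ, ts/ share [+delayed release] while /ɟ/ (voiced palatal stop) alone is [−delayed release]. Removing any other segment would not leave a single-feature class that excludes it.

ɟ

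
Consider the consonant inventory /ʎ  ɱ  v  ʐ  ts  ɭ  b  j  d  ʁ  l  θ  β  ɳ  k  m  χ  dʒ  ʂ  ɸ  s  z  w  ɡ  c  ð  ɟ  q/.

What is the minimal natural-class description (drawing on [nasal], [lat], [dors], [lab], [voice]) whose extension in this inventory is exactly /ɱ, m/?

[+nasal, +lab]

/ɱ, m/ are all [+nasal], [+labial], and no other segment in the inventory matches both values. Dropping any one of them over-generates: [+labial] alone would also admit /v, b, β, ɸ, …/; [+nasal] alone would also admit /ɳ/. No other single listed feature picks out exactly this set either, so fewer than two features will not do.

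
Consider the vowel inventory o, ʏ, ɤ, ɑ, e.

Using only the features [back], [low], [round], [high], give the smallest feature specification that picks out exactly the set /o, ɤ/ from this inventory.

[−low, +back]

Every target segment is [−low], [+back]; each remaining inventory member fails at least one of these. Each conjunct is needed — [+back] alone would also admit /ɑ/; [−low] alone would also admit /ʏ, e/ — and no other single listed feature has exactly this extension, so two is the minimum.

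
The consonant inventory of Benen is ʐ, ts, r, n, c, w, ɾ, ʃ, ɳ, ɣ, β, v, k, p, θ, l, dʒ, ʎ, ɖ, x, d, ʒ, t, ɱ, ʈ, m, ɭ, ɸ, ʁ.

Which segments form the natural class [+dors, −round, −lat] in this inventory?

Checking each segment against [+dorsal], [−round], [−lateral]: /c/ (voiceless palatal stop), /ɣ/ (voiced velar fricative), /k/ (voiceless velar stop), /x/ (voiceless velar fricative), /ʁ/ (voiced uvular fricative) satisfy every feature; every other segment in the inventory fails at least one.

c, ɣ, k, x, ʁ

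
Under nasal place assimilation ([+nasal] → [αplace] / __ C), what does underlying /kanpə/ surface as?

The only nasal preceding a consonant is /n/ before /p/. /p/ is [+labial], so /n/ → /m/, giving [kampə].

[kampə]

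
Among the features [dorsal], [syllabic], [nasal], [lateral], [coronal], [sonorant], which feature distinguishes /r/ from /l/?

[lateral]

/r/ is the alveolar trill and /l/ is the alveolar lateral approximant. Both are [−dorsal], [−syllabic], [−nasal], [+coronal], [+sonorant]. /r/ is [−lateral] while /l/ is [+lateral], so the distinguishing feature is [lateral].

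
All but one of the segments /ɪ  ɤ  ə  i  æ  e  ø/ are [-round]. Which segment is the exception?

/ø/ is the mid front rounded tense vowel, which is [+round]; the rest — /ə, ɪ, e, ɤ, i, æ/ — are [-round].

ø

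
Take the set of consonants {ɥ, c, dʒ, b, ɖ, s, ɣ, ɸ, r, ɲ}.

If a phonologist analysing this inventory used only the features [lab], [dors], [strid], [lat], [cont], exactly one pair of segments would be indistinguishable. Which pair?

ɲ, c

/ɲ/ (palatal nasal) and /c/ (voiceless palatal stop) are both [−labial], [+dorsal], [−strident], [−lateral], [−continuant], so none of the listed features separates them. (They do differ in [sonorant], [voice] and [nasal], which are not among the given features.) Every other pair in the inventory differs on at least one listed feature.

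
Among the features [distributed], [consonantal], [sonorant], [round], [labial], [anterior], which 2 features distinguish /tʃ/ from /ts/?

[anterior], [distributed]

/tʃ/ (voiceless postalveolar affricate) and /ts/ (voiceless alveolar affricate) agree on [+consonantal], [−sonorant], [−round], [−labial]. They differ on [anterior] (/tʃ/ [−], /ts/ [+]), [distributed] (/tʃ/ [+], /ts/ [−]).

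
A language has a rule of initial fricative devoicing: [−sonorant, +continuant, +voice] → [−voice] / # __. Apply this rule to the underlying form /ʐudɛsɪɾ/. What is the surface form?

[ʂudɛsɪɾ]

The only segment in the rule's environment that also matches [−sonorant, +continuant, +voice] is /ʐ/. Applying [−voice] turns the voiced retroflex fricative into /ʂ/ (voiceless retroflex fricative), giving [ʂudɛsɪɾ].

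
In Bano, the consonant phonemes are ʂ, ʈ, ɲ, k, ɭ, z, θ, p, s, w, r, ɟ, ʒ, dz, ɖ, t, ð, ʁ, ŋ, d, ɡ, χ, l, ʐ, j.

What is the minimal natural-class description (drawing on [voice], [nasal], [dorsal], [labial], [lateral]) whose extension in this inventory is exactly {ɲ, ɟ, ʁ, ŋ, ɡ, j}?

Every target segment is [+voice], [-labial], [+dorsal]; each remaining inventory member fails at least one of these. Each conjunct is needed — [-labial, +dorsal] alone would also admit /k, χ/; [+voice, +dorsal] alone would also admit /w/; [+voice, -labial] alone would also admit /ɭ, z, r, ʒ, …/ — and no other combination of two listed features has exactly this extension, so three is the minimum.

[+voice, -labial, +dorsal]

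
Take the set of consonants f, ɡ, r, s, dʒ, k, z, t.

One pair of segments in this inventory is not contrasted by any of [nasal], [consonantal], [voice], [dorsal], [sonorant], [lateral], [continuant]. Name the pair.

s, f

/s/ (voiceless alveolar fricative) and /f/ (voiceless labiodental fricative) are both [−nasal], [+consonantal], [−voice], [−dorsal], [−sonorant], [−lateral], [+continuant], so none of the listed features separates them. (They do differ in [labial] and [coronal], which are not among the given features.) Every other pair in the inventory differs on at least one listed feature.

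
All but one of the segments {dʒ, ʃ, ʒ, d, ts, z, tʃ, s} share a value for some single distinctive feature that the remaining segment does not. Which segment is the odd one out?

d

[strident] groups all but one: /z, dʒ, s, ts, ʃ, ʒ, tʃ/ share [+strident] while /d/ (voiced alveolar stop) alone is [−strident]. Removing any other segment would not leave a single-feature class that excludes it.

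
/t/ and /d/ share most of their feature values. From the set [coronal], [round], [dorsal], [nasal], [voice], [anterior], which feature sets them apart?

/t/ is the voiceless alveolar stop and /d/ is the voiced alveolar stop. Both are [+coronal], [-round], [-dorsal], [-nasal], [+anterior]. /t/ is [-voice] while /d/ is [+voice], so the distinguishing feature is [voice].

[voice]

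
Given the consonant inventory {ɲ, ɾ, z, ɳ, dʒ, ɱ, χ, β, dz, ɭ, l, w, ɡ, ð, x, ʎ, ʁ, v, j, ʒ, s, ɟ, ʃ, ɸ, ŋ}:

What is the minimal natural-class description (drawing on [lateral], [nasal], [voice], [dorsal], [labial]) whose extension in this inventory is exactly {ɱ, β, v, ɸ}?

[+labial, −dorsal]

/ɱ, β, v, ɸ/ are all [+labial], [−dorsal], and no other segment in the inventory matches both values. Dropping any one of them over-generates: [−dorsal] alone would also admit /ɾ, z, ɳ, dʒ, …/; [+labial] alone would also admit /w/. No other single listed feature picks out exactly this set either, so fewer than two features will not do.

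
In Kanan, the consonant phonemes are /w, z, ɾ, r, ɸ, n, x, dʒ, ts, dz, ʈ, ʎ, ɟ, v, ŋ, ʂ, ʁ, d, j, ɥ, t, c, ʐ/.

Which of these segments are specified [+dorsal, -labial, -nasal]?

Checking each segment against [+dorsal], [-labial], [-nasal]: /x/ (voiceless velar fricative), /ʎ/ (palatal lateral approximant), /ɟ/ (voiced palatal stop), /ʁ/ (voiced uvular fricative), /j/ (palatal glide), /c/ (voiceless palatal stop) satisfy every feature; every other segment in the inventory fails at least one.

x, ʎ, ɟ, ʁ, j, c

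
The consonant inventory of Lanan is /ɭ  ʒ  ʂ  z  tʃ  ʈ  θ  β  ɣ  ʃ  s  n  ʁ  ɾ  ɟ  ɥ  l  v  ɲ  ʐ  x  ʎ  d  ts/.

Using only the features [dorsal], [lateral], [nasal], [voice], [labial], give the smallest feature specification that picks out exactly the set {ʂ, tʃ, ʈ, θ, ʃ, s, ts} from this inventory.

/ʂ, tʃ, ʈ, θ, ʃ, s, ts/ are all [-voice], [-dorsal], and no other segment in the inventory matches both values. Dropping any one of them over-generates: [-dorsal] alone would also admit /ɭ, ʒ, z, β, …/; [-voice] alone would also admit /x/. No other single listed feature picks out exactly this set either, so fewer than two features will not do.

[-voice, -dorsal]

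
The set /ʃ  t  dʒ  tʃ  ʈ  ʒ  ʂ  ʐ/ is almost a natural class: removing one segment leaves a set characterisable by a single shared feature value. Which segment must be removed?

t

[anterior] groups all but one: /ʃ, ʈ, dʒ, ʂ, tʃ, ʐ, ʒ/ share [−anterior] while /t/ (voiceless alveolar stop) alone is [+anterior]. Removing any other segment would not leave a single-feature class that excludes it.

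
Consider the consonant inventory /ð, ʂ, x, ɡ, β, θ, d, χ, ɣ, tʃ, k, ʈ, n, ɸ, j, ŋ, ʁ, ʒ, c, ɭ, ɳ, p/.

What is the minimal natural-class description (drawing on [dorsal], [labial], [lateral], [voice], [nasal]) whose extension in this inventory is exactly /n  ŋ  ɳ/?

/n, ŋ, ɳ/ are exactly the [+nasal] segments in the inventory, so a single feature suffices.

[+nasal]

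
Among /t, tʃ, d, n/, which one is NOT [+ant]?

tʃ

Every segment except /tʃ/ is [+anterior]. /tʃ/ (voiceless postalveolar affricate) is [−anterior], so it is the exception.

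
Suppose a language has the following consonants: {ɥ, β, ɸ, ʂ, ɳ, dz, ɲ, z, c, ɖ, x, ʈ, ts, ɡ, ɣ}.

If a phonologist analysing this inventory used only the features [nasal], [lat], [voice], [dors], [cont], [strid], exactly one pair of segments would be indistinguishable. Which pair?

Both /ɥ/ and /ɣ/ are [−nasal], [−lateral], [+voice], [+dorsal], [+continuant], [−strident]. Since the list omits [sonorant], [labial], [round] and [back] — which do distinguish the labial-palatal glide from the voiced velar fricative — this pair collapses; all other pairs remain distinct.

ɥ, ɣ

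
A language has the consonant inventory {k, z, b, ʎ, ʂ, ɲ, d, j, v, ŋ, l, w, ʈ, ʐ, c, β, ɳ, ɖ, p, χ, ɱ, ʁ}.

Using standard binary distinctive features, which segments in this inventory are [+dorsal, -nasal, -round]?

Eliminate segments failing any feature: /z, b, ʂ, d, v, l, ʈ, ʐ, β, ɳ, ɖ, p, ɱ/ are [-dorsal]; /ɲ, ŋ/ are [+nasal]; /w/ is [+round]. The remaining /k, ʎ, j, c, χ, ʁ/ satisfy [+dorsal], [-nasal], [-round].

k, ʎ, j, c, χ, ʁ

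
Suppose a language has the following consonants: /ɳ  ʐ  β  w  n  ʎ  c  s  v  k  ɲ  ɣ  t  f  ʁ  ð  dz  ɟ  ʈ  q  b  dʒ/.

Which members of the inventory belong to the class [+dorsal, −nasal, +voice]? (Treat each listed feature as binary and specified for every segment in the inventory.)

The [+dorsal] segments are /w, ʎ, c, k, ɲ, ɣ, ʁ, ɟ, q/.
Intersecting with [−nasal] gives /w, ʎ, c, k, ɣ, ʁ, ɟ, q/.
Of those, [+voice] leaves /w, ʎ, ɣ, ʁ, ɟ/.

w, ʎ, ɣ, ʁ, ɟ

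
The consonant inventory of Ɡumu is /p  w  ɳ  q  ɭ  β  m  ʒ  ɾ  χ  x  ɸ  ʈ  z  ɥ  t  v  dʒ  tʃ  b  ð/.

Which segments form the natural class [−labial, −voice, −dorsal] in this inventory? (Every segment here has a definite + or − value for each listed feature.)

Checking each segment against [−labial], [−voice], [−dorsal]: /ʈ/ (voiceless retroflex stop), /t/ (voiceless alveolar stop), /tʃ/ (voiceless postalveolar affricate) satisfy every feature; every other segment in the inventory fails at least one.

ʈ, t, tʃ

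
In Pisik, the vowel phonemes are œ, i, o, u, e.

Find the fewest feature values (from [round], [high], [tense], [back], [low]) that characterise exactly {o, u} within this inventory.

[+back]

The target set is precisely the extension of [+back] in this inventory.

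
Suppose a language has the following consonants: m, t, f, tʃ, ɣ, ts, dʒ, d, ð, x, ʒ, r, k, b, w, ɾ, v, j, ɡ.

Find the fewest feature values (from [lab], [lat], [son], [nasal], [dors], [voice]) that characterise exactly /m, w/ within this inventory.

Every target segment is [+sonorant], [+labial]; each remaining inventory member fails at least one of these. Each conjunct is needed — [+labial] alone would also admit /f, b, v/; [+sonorant] alone would also admit /r, ɾ, j/ — and no other single listed feature has exactly this extension, so two is the minimum.

[+son, +lab]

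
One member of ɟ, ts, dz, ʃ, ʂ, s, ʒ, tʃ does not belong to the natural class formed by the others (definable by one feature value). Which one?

The remaining segments after removing /ɟ/ share [+strident]; /ɟ/ (voiced palatal stop) is [-strident]. For every other candidate removal, the leftover set fails to share any single feature value that the removed segment lacks.

ɟ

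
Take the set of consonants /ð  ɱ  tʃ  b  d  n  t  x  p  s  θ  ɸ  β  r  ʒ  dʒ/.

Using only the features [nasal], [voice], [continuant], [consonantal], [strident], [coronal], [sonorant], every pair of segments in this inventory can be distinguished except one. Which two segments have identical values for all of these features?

Both /x/ and /ɸ/ are [-nasal], [-voice], [+continuant], [+consonantal], [-strident], [-coronal], [-sonorant]. Since the list omits [labial] and [dorsal] — which do distinguish the voiceless velar fricative from the voiceless bilabial fricative — this pair collapses; all other pairs remain distinct.

x, ɸ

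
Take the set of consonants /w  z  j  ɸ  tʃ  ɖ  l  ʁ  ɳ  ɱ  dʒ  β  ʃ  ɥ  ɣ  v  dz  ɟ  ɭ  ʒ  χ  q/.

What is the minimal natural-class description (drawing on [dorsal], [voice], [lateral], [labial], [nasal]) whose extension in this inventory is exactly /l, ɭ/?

Every target segment is [+lateral] and no other inventory member is, so one feature is enough.

[+lateral]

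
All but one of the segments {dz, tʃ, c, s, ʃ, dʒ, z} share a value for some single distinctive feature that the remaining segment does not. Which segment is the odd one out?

c

/dz, z, s, dʒ, tʃ, ʃ/ are all [+strident], but /c/ (voiceless palatal stop) is [-strident]. No other single segment can be removed to leave a set sharing one feature value that the removed segment lacks, so /c/ is the odd one out.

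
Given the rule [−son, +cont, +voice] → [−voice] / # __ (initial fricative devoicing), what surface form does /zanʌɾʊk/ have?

/z/ satisfies [−son, +cont, +voice] and sits in # __. The [−voice] counterpart of the voiced alveolar fricative is /s/. Other segments in /zanʌɾʊk/ either fail the structural description or are not in the environment, so the surface form is [sanʌɾʊk].

[sanʌɾʊk]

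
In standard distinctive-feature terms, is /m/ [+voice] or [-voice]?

As the bilabial nasal, /m/ is [+voice].

[+voice]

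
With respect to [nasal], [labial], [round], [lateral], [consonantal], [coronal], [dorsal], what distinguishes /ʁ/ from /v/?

[labial], [dorsal]

/ʁ/ is the voiced uvular fricative and /v/ is the voiced labiodental fricative. Both are [−nasal], [−round], [−lateral], [+consonantal], [−coronal]. /ʁ/ is [−labial] while /v/ is [+labial]; /ʁ/ is [+dorsal] while /v/ is [−dorsal], so the distinguishing features are [labial], [dorsal].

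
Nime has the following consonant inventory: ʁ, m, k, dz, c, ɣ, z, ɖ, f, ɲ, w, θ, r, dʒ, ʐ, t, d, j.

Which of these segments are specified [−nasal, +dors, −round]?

ʁ, k, c, ɣ, j

Checking each segment against [−nasal], [+dorsal], [−round]: /ʁ/ (voiced uvular fricative), /k/ (voiceless velar stop), /c/ (voiceless palatal stop), /ɣ/ (voiced velar fricative), /j/ (palatal glide) satisfy every feature; every other segment in the inventory fails at least one.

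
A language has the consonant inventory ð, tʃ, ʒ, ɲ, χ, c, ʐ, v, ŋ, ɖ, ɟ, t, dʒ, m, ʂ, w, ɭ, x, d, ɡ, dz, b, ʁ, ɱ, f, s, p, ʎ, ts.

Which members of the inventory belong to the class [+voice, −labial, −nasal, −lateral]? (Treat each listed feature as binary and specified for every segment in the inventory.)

ð, ʒ, ʐ, ɖ, ɟ, dʒ, d, ɡ, dz, ʁ

Checking each segment against [+voice], [−labial], [−nasal], [−lateral]: /ð/ (voiced dental fricative), /ʒ/ (voiced postalveolar fricative), /ʐ/ (voiced retroflex fricative), /ɖ/ (voiced retroflex stop), /ɟ/ (voiced palatal stop), /dʒ/ (voiced postalveolar affricate), among others, satisfy every feature; every other segment in the inventory fails at least one.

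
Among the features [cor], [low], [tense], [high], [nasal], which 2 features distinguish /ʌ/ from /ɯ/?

[high], [tense]

/ʌ/ (mid back unrounded lax vowel) and /ɯ/ (high back unrounded vowel) agree on [-coronal], [-low], [-nasal]. They differ on [high] (/ʌ/ [-], /ɯ/ [+]), [tense] (/ʌ/ [-], /ɯ/ [+]).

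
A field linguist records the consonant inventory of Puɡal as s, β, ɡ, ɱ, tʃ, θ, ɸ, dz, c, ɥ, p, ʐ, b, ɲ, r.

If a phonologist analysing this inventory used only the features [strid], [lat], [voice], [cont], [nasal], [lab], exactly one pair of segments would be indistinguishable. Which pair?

Both /β/ and /ɥ/ are [−strident], [−lateral], [+voice], [+continuant], [−nasal], [+labial]. Since the list omits [sonorant], [round] and [dorsal] — which do distinguish the voiced bilabial fricative from the labial-palatal glide — this pair collapses; all other pairs remain distinct.

β, ɥ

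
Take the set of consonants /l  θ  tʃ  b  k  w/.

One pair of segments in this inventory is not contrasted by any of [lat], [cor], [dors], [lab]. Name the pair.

Both /tʃ/ and /θ/ are [-lateral], [+coronal], [-dorsal], [-labial]. Since the list omits [continuant], [strident] and [anterior] — which do distinguish the voiceless postalveolar affricate from the voiceless dental fricative — this pair collapses; all other pairs remain distinct.

tʃ, θ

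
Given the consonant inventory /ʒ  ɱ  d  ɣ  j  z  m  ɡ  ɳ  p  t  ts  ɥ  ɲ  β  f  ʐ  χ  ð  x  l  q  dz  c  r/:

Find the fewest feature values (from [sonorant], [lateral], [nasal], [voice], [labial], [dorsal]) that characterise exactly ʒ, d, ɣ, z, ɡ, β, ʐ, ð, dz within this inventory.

[-sonorant, +voice]

/ʒ, d, ɣ, z, ɡ, β, ʐ, ð, dz/ are all [-sonorant], [+voice], and no other segment in the inventory matches both values. Dropping any one of them over-generates: [+voice] alone would also admit /ɱ, j, m, ɳ, …/; [-sonorant] alone would also admit /p, t, ts, f, …/. No other single listed feature picks out exactly this set either, so fewer than two features will not do.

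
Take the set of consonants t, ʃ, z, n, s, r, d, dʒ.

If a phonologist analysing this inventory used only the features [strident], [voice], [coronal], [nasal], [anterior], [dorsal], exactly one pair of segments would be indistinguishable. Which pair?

On the given features, /r/ and /d/ have an identical profile: [-strident], [+voice], [+coronal], [-nasal], [+anterior], [-dorsal]. No other two segments in the inventory coincide on all 6 features. (They do differ in [sonorant] and [continuant], which are not among the given features.)

r, d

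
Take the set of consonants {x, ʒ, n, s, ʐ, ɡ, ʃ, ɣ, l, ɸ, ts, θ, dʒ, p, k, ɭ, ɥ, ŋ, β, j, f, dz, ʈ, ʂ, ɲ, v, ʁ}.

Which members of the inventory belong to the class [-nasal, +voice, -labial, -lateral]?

ʒ, ʐ, ɡ, ɣ, dʒ, j, dz, ʁ

Checking each segment against [-nasal], [+voice], [-labial], [-lateral]: /ʒ/ (voiced postalveolar fricative), /ʐ/ (voiced retroflex fricative), /ɡ/ (voiced velar stop), /ɣ/ (voiced velar fricative), /dʒ/ (voiced postalveolar affricate), /j/ (palatal glide), among others, satisfy every feature; every other segment in the inventory fails at least one.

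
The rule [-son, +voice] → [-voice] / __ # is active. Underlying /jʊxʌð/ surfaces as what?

[jʊxʌθ]

The only segment in the rule's environment that also matches [-son, +voice] is /ð/. Applying [-voice] turns the voiced dental fricative into /θ/ (voiceless dental fricative), giving [jʊxʌθ].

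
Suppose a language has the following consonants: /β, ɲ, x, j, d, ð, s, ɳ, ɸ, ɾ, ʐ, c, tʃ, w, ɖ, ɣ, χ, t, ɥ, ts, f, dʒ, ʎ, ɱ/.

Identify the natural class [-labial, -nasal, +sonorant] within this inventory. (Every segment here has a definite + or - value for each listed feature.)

j, ɾ, ʎ

The [-labial] segments are /ɲ, x, j, d, ð, s, ɳ, ɾ, ʐ, c, tʃ, ɖ, ɣ, χ, t, ts, dʒ, ʎ/.
Among these, [-nasal] gives /x, j, d, ð, s, ɾ, ʐ, c, tʃ, ɖ, ɣ, χ, t, ts, dʒ, ʎ/.
Then [+sonorant] leaves /j, ɾ, ʎ/.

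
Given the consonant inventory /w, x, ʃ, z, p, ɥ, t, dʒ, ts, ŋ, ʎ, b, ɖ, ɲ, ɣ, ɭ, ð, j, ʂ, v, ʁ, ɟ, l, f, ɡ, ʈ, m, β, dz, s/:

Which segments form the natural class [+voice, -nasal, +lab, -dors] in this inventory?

b, v, β

Checking each segment against [+voice], [-nasal], [+labial], [-dorsal]: /b/ (voiced bilabial stop), /v/ (voiced labiodental fricative), /β/ (voiced bilabial fricative) satisfy every feature; every other segment in the inventory fails at least one.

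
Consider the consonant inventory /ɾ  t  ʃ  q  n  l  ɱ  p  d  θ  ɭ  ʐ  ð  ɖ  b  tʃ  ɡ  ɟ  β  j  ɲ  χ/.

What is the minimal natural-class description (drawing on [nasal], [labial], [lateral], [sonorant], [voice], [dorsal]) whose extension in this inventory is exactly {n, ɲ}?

[+nasal, −labial]

The class [+nasal], [−labial] has exactly /n, ɲ/ as its extension in this inventory. No smaller conjunction from the listed features achieves this: [−labial] alone would also admit /ɾ, t, ʃ, q, …/; [+nasal] alone would also admit /ɱ/; and checking the remaining single features turns up none with this extension.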